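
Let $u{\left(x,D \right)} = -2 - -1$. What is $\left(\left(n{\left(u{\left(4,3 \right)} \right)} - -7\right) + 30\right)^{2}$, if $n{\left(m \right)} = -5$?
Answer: $1024$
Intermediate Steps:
$u{\left(x,D \right)} = -1$ ($u{\left(x,D \right)} = -2 + 1 = -1$)
$\left(\left(n{\left(u{\left(4,3 \right)} \right)} - -7\right) + 30\right)^{2} = \left(\left(-5 - -7\right) + 30\right)^{2} = \left(\left(-5 + 7\right) + 30\right)^{2} = \left(2 + 30\right)^{2} = 32^{2} = 1024$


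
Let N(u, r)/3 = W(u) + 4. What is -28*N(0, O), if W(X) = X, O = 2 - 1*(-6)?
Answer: -336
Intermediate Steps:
O = 8 (O = 2 + 6 = 8)
N(u, r) = 12 + 3*u (N(u, r) = 3*(u + 4) = 3*(4 + u) = 12 + 3*u)
-28*N(0, O) = -28*(12 + 3*0) = -28*(12 + 0) = -28*12 = -336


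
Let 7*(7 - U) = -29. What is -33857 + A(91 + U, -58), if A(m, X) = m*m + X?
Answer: -1150610/49 ≈ -23482.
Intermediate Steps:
U = 78/7 (U = 7 - ⅐*(-29) = 7 + 29/7 = 78/7 ≈ 11.143)
A(m, X) = X + m² (A(m, X) = m² + X = X + m²)
-33857 + A(91 + U, -58) = -33857 + (-58 + (91 + 78/7)²) = -33857 + (-58 + (715/7)²) = -33857 + (-58 + 511225/49) = -33857 + 508383/49 = -1150610/49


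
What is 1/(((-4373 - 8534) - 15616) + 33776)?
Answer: 1/5253 ≈ 0.00019037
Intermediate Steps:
1/(((-4373 - 8534) - 15616) + 33776) = 1/((-12907 - 15616) + 33776) = 1/(-28523 + 33776) = 1/5253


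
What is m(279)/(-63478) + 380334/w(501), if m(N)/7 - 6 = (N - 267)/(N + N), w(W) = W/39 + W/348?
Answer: 564314766699088/21196351587 ≈ 26623.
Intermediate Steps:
w(W) = 43*W/1508 (w(W) = W*(1/39) + W*(1/348) = W/39 + W/348 = 43*W/1508)
m(N) = 42 + 7*(-267 + N)/(2*N) (m(N) = 42 + 7*((N - 267)/(N + N)) = 42 + 7*((-267 + N)/((2*N))) = 42 + 7*((-267 + N)*(1/(2*N))) = 42 + 7*((-267 + N)/(2*N)) = 42 + 7*(-267 + N)/(2*N))
m(279)/(-63478) + 380334/w(501) = ((7/2)*(-267 + 13*279)/279)/(-63478) + 380334/(((43/1508)*501)) = ((7/2)*(1/279)*(-267 + 3627))*(-1/63478) + 380334/(21543/1508) = ((7/2)*(1/279)*3360)*(-1/63478) + 380334*(1508/21543) = (3920/93)*(-1/63478) + 191181224/7181 = -1960/2951727 + 191181224/7181 = 564314766699088/21196351587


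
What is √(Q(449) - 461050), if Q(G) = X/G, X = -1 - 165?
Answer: 4*I*√5809263474/449 ≈ 679.01*I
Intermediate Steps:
X = -166
Q(G) = -166/G
√(Q(449) - 461050) = √(-166/449 - 461050) = √(-207011616/449) = 4*I*√5809263474/449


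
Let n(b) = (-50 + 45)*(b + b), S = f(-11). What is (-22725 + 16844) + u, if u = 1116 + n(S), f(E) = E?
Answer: -4655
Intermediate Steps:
S = -11
n(b) = -10*b
u = 1226 (u = 1116 - 10*(-11) = 1116 + 110 = 1226)
(-22725 + 16844) + u = (-22725 + 16844) + 1226 = -5881 + 1226 = -4655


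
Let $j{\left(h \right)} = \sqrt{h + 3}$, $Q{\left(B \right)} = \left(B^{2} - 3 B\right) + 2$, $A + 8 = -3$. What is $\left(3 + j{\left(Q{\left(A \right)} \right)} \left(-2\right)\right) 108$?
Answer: $324 - 216 \sqrt{159} \approx -2399.7$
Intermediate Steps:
$A = -11$ ($A = -8 - 3 = -11$)
$Q{\left(B \right)} = 2 + B^{2} - 3 B$
$j{\left(h \right)} = \sqrt{3 + h}$
$\left(3 + j{\left(Q{\left(A \right)} \right)} \left(-2\right)\right) 108 = \left(3 + \sqrt{3 + \left(2 + \left(-11\right)^{2} - -33\right)} \left(-2\right)\right) 108 = \left(3 + \sqrt{3 + \left(2 + 121 + 33\right)} \left(-2\right)\right) 108 = \left(3 + \sqrt{3 + 156} \left(-2\right)\right) 108 = \left(3 + \sqrt{159} \left(-2\right)\right) 108 = \left(3 - 2 \sqrt{159}\right) 108 = 324 - 216 \sqrt{159}$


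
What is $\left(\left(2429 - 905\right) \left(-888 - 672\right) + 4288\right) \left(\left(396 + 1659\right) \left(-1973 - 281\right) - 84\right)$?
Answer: $10992568214208$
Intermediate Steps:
$\left(\left(2429 - 905\right) \left(-888 - 672\right) + 4288\right) \left(\left(396 + 1659\right) \left(-1973 - 281\right) - 84\right) = \left(\left(2429 + \left(-1219 + 314\right)\right) \left(-1560\right) + 4288\right) \left(2055 \left(-2254\right) - 84\right) = \left(\left(2429 - 905\right) \left(-1560\right) + 4288\right) \left(-4631970 - 84\right) = \left(1524 \left(-1560\right) + 4288\right) \left(-4632054\right) = \left(-2377440 + 4288\right) \left(-4632054\right) = \left(-2373152\right) \left(-4632054\right) = 10992568214208$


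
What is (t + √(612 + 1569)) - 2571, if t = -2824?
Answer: -5395 + √2181 ≈ -5348.3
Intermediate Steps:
(t + √(612 + 1569)) - 2571 = (-2824 + √(612 + 1569)) - 2571 = (-2824 + √2181) - 2571 = -5395 + √2181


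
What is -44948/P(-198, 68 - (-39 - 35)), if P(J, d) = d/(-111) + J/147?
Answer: 61118043/3571 ≈ 17115.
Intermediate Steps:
P(J, d) = -d/111 + J/147 (P(J, d) = d*(-1/111) + J*(1/147) = -d/111 + J/147)
-44948/P(-198, 68 - (-39 - 35)) = -44948/(-(68 - (-39 - 35))/111 + (1/147)*(-198)) = -44948/(-(68 - 1*(-74))/111 - 66/49) = -44948/(-(68 + 74)/111 - 66/49) = -44948/(-1/111*142 - 66/49) = -44948/(-142/111 - 66/49) = -44948/(-14284/5439) = -44948*(-5439/14284) = 61118043/3571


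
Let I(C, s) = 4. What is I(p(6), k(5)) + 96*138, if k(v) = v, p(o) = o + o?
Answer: 13252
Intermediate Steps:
p(o) = 2*o
I(p(6), k(5)) + 96*138 = 4 + 96*138 = 4 + 13248 = 13252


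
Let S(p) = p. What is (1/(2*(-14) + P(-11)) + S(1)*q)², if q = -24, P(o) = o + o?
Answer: 1442401/2500 ≈ 576.96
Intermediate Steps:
P(o) = 2*o
(1/(2*(-14) + P(-11)) + S(1)*q)² = (1/(2*(-14) + 2*(-11)) + 1*(-24))² = (1/(-28 - 22) - 24)² = (1/(-50) - 24)² = (-1/50 - 24)² = (-1201/50)² = 1442401/2500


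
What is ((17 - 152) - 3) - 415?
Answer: -553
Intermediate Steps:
((17 - 152) - 3) - 415 = (-135 - 3) - 415 = -138 - 415 = -553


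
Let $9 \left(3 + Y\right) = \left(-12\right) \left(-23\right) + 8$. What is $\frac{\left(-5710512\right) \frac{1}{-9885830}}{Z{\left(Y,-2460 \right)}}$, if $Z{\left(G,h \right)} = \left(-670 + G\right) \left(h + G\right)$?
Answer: $\frac{231275736}{624441215039485} \approx 3.7037 \cdot 10^{-7}$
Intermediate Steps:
$Y = \frac{257}{9}$ ($Y = -3 + \frac{\left(-12\right) \left(-23\right) + 8}{9} = -3 + \frac{276 + 8}{9} = -3 + \frac{1}{9} \cdot 284 = -3 + \frac{284}{9} = \frac{257}{9} \approx 28.556$)
$Z{\left(G,h \right)} = \left(-670 + G\right) \left(G + h\right)$
$\frac{\left(-5710512\right) \frac{1}{-9885830}}{Z{\left(Y,-2460 \right)}} = \frac{\left(-5710512\right) \frac{1}{-9885830}}{\left(\frac{257}{9}\right)^{2} - \frac{172190}{9} - -1648200 + \frac{257}{9} \left(-2460\right)} = \frac{\left(-5710512\right) \left(- \frac{1}{9885830}\right)}{\frac{66049}{81} - \frac{172190}{9} + 1648200 - \frac{210740}{3}} = \frac{2855256}{4942915 \cdot \frac{126330559}{81}} = \frac{2855256}{4942915} \cdot \frac{81}{126330559} = \frac{231275736}{624441215039485}$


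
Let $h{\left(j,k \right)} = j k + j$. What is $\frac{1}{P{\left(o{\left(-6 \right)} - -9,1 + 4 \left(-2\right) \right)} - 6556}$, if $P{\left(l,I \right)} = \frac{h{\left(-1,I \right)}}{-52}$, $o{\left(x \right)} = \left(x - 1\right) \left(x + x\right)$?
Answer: $- \frac{26}{170459} \approx -0.00015253$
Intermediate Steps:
$o{\left(x \right)} = 2 x \left(-1 + x\right)$ ($o{\left(x \right)} = \left(-1 + x\right) 2 x = 2 x \left(-1 + x\right)$)
$h{\left(j,k \right)} = j + j k$
$P{\left(l,I \right)} = \frac{1}{52} + \frac{I}{52}$ ($P{\left(l,I \right)} = \frac{\left(-1\right) \left(1 + I\right)}{-52} = \left(-1 - I\right) \left(- \frac{1}{52}\right) = \frac{1}{52} + \frac{I}{52}$)
$\frac{1}{P{\left(o{\left(-6 \right)} - -9,1 + 4 \left(-2\right) \right)} - 6556} = \frac{1}{\left(\frac{1}{52} + \frac{1 + 4 \left(-2\right)}{52}\right) - 6556} = \frac{1}{\left(\frac{1}{52} + \frac{1 - 8}{52}\right) - 6556} = \frac{1}{\left(\frac{1}{52} + \frac{1}{52} \left(-7\right)\right) - 6556} = \frac{1}{\left(\frac{1}{52} - \frac{7}{52}\right) - 6556} = \frac{1}{- \frac{3}{26} - 6556} = \frac{1}{- \frac{170459}{26}} = - \frac{26}{170459}$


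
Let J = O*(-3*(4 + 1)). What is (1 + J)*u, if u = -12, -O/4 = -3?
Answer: 2148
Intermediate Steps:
O = 12 (O = -4*(-3) = 12)
J = -180 (J = 12*(-3*(4 + 1)) = 12*(-3*5) = 12*(-15) = -180)
(1 + J)*u = (1 - 180)*(-12) = -179*(-12) = 2148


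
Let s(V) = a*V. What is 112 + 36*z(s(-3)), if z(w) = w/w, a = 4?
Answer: 148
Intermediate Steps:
s(V) = 4*V
z(w) = 1
112 + 36*z(s(-3)) = 112 + 36*1 = 112 + 36 = 148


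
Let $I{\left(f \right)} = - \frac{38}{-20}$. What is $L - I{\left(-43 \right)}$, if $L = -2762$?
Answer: $- \frac{27639}{10} \approx -2763.9$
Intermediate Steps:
$I{\left(f \right)} = \frac{19}{10}$ ($I{\left(f \right)} = \left(-38\right) \left(- \frac{1}{20}\right) = \frac{19}{10}$)
$L - I{\left(-43 \right)} = -2762 - \frac{19}{10} = - \frac{27639}{10}$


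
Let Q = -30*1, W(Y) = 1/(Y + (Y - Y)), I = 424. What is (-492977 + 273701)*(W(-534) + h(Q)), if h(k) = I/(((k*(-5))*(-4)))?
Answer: 345688614/2225 ≈ 1.5537e+5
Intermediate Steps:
W(Y) = 1/Y (W(Y) = 1/(Y + 0) = 1/Y)
Q = -30
h(k) = 106/(5*k) (h(k) = 424/(((k*(-5))*(-4))) = 424/((-5*k*(-4))) = 424/((20*k)) = 424*(1/(20*k)) = 106/(5*k))
(-492977 + 273701)*(W(-534) + h(Q)) = (-492977 + 273701)*(1/(-534) + (106/5)/(-30)) = -219276*(-1/534 + (106/5)*(-1/30)) = -219276*(-1/534 - 53/75) = -219276*(-3153/4450) = 345688614/2225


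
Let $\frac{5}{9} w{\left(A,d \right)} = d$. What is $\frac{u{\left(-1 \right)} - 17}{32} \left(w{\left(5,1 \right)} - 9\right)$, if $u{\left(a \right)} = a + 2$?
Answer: $\frac{18}{5} \approx 3.6$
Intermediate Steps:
$w{\left(A,d \right)} = \frac{9 d}{5}$
$u{\left(a \right)} = 2 + a$
$\frac{u{\left(-1 \right)} - 17}{32} \left(w{\left(5,1 \right)} - 9\right) = \frac{\left(2 - 1\right) - 17}{32} \left(\frac{9}{5} \cdot 1 - 9\right) = \left(1 - 17\right) \frac{1}{32} \left(\frac{9}{5} - 9\right) = \left(-16\right) \frac{1}{32} \left(- \frac{36}{5}\right) = \left(- \frac{1}{2}\right) \left(- \frac{36}{5}\right) = \frac{18}{5}$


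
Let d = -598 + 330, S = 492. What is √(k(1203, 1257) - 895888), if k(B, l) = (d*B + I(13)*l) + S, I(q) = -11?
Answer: I*√1231627 ≈ 1109.8*I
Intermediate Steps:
d = -268
k(B, l) = 492 - 268*B - 11*l (k(B, l) = (-268*B - 11*l) + 492 = 492 - 268*B - 11*l)
√(k(1203, 1257) - 895888) = √((492 - 268*1203 - 11*1257) - 895888) = √((492 - 322404 - 13827) - 895888) = √(-335739 - 895888) = √(-1231627) = I*√1231627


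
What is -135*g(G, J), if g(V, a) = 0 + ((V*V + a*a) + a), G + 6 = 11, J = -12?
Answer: -21195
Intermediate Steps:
G = 5 (G = -6 + 11 = 5)
g(V, a) = a + V² + a² (g(V, a) = 0 + ((V² + a²) + a) = 0 + (a + V² + a²) = a + V² + a²)
-135*g(G, J) = -135*(-12 + 5² + (-12)²) = -135*(-12 + 25 + 144) = -135*157 = -21195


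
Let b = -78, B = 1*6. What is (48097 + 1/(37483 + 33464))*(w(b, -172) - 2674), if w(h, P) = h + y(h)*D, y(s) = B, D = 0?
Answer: -9390753790720/70947 ≈ -1.3236e+8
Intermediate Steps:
B = 6
y(s) = 6
w(h, P) = h (w(h, P) = h + 6*0 = h + 0 = h)
(48097 + 1/(37483 + 33464))*(w(b, -172) - 2674) = (48097 + 1/(37483 + 33464))*(-78 - 2674) = (48097 + 1/70947)*(-2752) = (3412337860/70947)*(-2752) = -9390753790720/70947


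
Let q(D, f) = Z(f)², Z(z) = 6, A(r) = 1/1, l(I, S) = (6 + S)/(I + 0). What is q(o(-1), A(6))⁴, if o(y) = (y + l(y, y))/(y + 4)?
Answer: 1679616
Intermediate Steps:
l(I, S) = (6 + S)/I
A(r) = 1 (A(r) = 1*1 = 1)
o(y) = (y + (6 + y)/y)/(4 + y) (o(y) = (y + (6 + y)/y)/(y + 4) = (y + (6 + y)/y)/(4 + y))
q(D, f) = 36 (q(D, f) = 6² = 36)
q(o(-1), A(6))⁴ = 36⁴ = 1679616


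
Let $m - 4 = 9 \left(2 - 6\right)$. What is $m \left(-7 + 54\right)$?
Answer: $-1504$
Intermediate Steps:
$m = -32$ ($m = 4 + 9 \left(2 - 6\right) = 4 + 9 \left(-4\right) = 4 - 36 = -32$)
$m \left(-7 + 54\right) = - 32 \left(-7 + 54\right) = \left(-32\right) 47 = -1504$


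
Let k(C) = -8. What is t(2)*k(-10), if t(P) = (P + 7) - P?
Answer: -56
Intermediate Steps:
t(P) = 7 (t(P) = (7 + P) - P = 7)
t(2)*k(-10) = 7*(-8) = -56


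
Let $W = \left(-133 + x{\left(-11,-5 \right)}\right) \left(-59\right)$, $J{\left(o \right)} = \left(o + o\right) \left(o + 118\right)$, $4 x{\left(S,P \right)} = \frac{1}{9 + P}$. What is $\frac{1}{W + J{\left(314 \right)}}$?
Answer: $\frac{16}{4466229} \approx 3.5824 \cdot 10^{-6}$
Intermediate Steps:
$x{\left(S,P \right)} = \frac{1}{4 \left(9 + P\right)}$
$J{\left(o \right)} = 2 o \left(118 + o\right)$
$W = \frac{125493}{16}$ ($W = \left(-133 + \frac{1}{4 \left(9 - 5\right)}\right) \left(-59\right) = \left(-133 + \frac{1}{4 \cdot 4}\right) \left(-59\right) = \left(-133 + \frac{1}{4} \cdot \frac{1}{4}\right) \left(-59\right) = \left(-133 + \frac{1}{16}\right) \left(-59\right) = \left(- \frac{2127}{16}\right) \left(-59\right) = \frac{125493}{16} \approx 7843.3$)
$\frac{1}{W + J{\left(314 \right)}} = \frac{1}{\frac{125493}{16} + 2 \cdot 314 \left(118 + 314\right)} = \frac{1}{\frac{125493}{16} + 2 \cdot 314 \cdot 432} = \frac{1}{\frac{125493}{16} + 271296} = \frac{1}{\frac{4466229}{16}} = \frac{16}{4466229}$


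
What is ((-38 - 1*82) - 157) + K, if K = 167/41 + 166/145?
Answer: -1615744/5945 ≈ -271.78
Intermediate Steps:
K = 31021/5945 (K = 167*(1/41) + 166*(1/145) = 167/41 + 166/145 = 31021/5945 ≈ 5.2180)
((-38 - 1*82) - 157) + K = ((-38 - 1*82) - 157) + 31021/5945 = ((-38 - 82) - 157) + 31021/5945 = (-120 - 157) + 31021/5945 = -277 + 31021/5945 = -1615744/5945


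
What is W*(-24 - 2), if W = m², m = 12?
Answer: -3744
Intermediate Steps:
W = 144 (W = 12² = 144)
W*(-24 - 2) = 144*(-24 - 2) = 144*(-26) = -3744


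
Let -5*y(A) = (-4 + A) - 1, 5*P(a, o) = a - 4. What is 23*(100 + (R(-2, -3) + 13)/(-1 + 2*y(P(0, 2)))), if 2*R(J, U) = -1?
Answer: 166175/66 ≈ 2517.8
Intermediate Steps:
R(J, U) = -½ (R(J, U) = (½)*(-1) = -½)
P(a, o) = -⅘ + a/5 (P(a, o) = (a - 4)/5 = (-4 + a)/5 = -⅘ + a/5)
y(A) = 1 - A/5 (y(A) = -((-4 + A) - 1)/5 = -(-5 + A)/5 = 1 - A/5)
23*(100 + (R(-2, -3) + 13)/(-1 + 2*y(P(0, 2)))) = 23*(100 + (-½ + 13)/(-1 + 2*(1 - (-⅘ + (⅕)*0)/5))) = 23*(100 + 25/(2*(-1 + 2*(1 - (-⅘ + 0)/5)))) = 23*(100 + 25/(2*(-1 + 2*(1 - ⅕*(-⅘))))) = 23*(100 + 25/(2*(-1 + 2*(1 + 4/25)))) = 23*(100 + 25/(2*(-1 + 2*(29/25)))) = 23*(100 + 25/(2*(-1 + 58/25))) = 23*(100 + 25/(2*(33/25))) = 23*(100 + (25/2)*(25/33)) = 23*(100 + 625/66) = 23*(7225/66) = 166175/66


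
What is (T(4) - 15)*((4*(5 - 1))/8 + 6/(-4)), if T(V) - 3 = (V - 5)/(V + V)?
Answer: -97/16 ≈ -6.0625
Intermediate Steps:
T(V) = 3 + (-5 + V)/(2*V) (T(V) = 3 + (V - 5)/(V + V) = 3 + (-5 + V)/((2*V)) = 3 + (-5 + V)*(1/(2*V)) = 3 + (-5 + V)/(2*V))
(T(4) - 15)*((4*(5 - 1))/8 + 6/(-4)) = ((½)*(-5 + 7*4)/4 - 15)*((4*(5 - 1))/8 + 6/(-4)) = ((½)*(¼)*(-5 + 28) - 15)*((4*4)*(⅛) + 6*(-¼)) = ((½)*(¼)*23 - 15)*(16*(⅛) - 3/2) = (23/8 - 15)*(2 - 3/2) = -97/8*½ = -97/16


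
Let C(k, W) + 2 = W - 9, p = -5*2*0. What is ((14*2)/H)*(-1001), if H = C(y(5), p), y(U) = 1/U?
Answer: 2548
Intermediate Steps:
p = 0 (p = -10*0 = 0)
C(k, W) = -11 + W (C(k, W) = -2 + (W - 9) = -2 + (-9 + W) = -11 + W)
H = -11 (H = -11 + 0 = -11)
((14*2)/H)*(-1001) = ((14*2)/(-11))*(-1001) = (28*(-1/11))*(-1001) = -28/11*(-1001) = 2548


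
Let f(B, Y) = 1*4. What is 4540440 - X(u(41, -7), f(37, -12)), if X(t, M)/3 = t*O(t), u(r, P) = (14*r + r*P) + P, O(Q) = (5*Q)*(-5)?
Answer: 10420440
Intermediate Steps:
O(Q) = -25*Q
u(r, P) = P + 14*r + P*r (u(r, P) = (14*r + P*r) + P = P + 14*r + P*r)
f(B, Y) = 4
X(t, M) = -75*t² (X(t, M) = 3*(t*(-25*t)) = 3*(-25*t²) = -75*t²)
4540440 - X(u(41, -7), f(37, -12)) = 4540440 - (-75)*(-7 + 14*41 - 7*41)² = 4540440 - (-75)*(-7 + 574 - 287)² = 4540440 - (-75)*280² = 4540440 - (-75)*78400 = 4540440 - 1*(-5880000) = 4540440 + 5880000 = 10420440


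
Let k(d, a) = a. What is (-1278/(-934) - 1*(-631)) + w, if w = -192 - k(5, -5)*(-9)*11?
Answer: -25513/467 ≈ -54.632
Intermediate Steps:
w = -687 (w = -192 - (-5*(-9))*11 = -192 - 45*11 = -192 - 1*495 = -192 - 495 = -687)
(-1278/(-934) - 1*(-631)) + w = (-1278/(-934) - 1*(-631)) - 687 = (-1278*(-1/934) + 631) - 687 = (639/467 + 631) - 687 = 295316/467 - 687 = -25513/467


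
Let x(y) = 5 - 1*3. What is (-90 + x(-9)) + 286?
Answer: 198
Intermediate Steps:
x(y) = 2 (x(y) = 5 - 3 = 2)
(-90 + x(-9)) + 286 = (-90 + 2) + 286 = -88 + 286 = 198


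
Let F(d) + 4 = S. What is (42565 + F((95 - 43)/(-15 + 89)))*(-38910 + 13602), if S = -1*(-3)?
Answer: -1077209712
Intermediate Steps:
S = 3
F(d) = -1 (F(d) = -4 + 3 = -1)
(42565 + F((95 - 43)/(-15 + 89)))*(-38910 + 13602) = (42565 - 1)*(-38910 + 13602) = 42564*(-25308) = -1077209712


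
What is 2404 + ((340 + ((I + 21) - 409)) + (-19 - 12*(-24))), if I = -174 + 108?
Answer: 2559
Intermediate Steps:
I = -66
2404 + ((340 + ((I + 21) - 409)) + (-19 - 12*(-24))) = 2404 + ((340 + ((-66 + 21) - 409)) + (-19 - 12*(-24))) = 2404 + ((340 + (-45 - 409)) + (-19 + 288)) = 2404 + ((340 - 454) + 269) = 2404 + (-114 + 269) = 2404 + 155 = 2559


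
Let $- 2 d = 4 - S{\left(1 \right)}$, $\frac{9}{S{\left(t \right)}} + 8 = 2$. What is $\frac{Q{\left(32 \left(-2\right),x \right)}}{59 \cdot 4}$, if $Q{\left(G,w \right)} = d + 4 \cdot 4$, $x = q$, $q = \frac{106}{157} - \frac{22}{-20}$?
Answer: $\frac{53}{944} \approx 0.056144$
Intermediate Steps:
$S{\left(t \right)} = - \frac{3}{2}$ ($S{\left(t \right)} = \frac{9}{-8 + 2} = \frac{9}{-6} = 9 \left(- \frac{1}{6}\right) = - \frac{3}{2}$)
$q = \frac{2787}{1570}$ ($q = 106 \cdot \frac{1}{157} - - \frac{11}{10} = \frac{106}{157} + \frac{11}{10} = \frac{2787}{1570} \approx 1.7752$)
$d = - \frac{11}{4}$ ($d = - \frac{4 - - \frac{3}{2}}{2} = - \frac{4 + \frac{3}{2}}{2} = \left(- \frac{1}{2}\right) \frac{11}{2} = - \frac{11}{4} \approx -2.75$)
$x = \frac{2787}{1570} \approx 1.7752$
$Q{\left(G,w \right)} = \frac{53}{4}$ ($Q{\left(G,w \right)} = - \frac{11}{4} + 4 \cdot 4 = - \frac{11}{4} + 16 = \frac{53}{4}$)
$\frac{Q{\left(32 \left(-2\right),x \right)}}{59 \cdot 4} = \frac{53}{4 \cdot 59 \cdot 4} = \frac{53}{4 \cdot 236} = \frac{53}{4} \cdot \frac{1}{236} = \frac{53}{944}$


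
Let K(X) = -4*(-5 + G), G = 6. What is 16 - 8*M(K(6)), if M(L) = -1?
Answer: 24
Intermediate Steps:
K(X) = -4 (K(X) = -4*(-5 + 6) = -4*1 = -4)
16 - 8*M(K(6)) = 16 - 8*(-1) = 16 + 8 = 24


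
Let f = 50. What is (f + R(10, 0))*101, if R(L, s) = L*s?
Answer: 5050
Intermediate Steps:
(f + R(10, 0))*101 = (50 + 10*0)*101 = (50 + 0)*101 = 50*101 = 5050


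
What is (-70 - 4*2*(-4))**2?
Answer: 1444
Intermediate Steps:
(-70 - 4*2*(-4))**2 = (-70 - 8*(-4))**2 = (-70 + 32)**2 = (-38)**2 = 1444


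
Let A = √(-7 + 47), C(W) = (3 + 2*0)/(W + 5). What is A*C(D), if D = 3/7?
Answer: 21*√10/19 ≈ 3.4951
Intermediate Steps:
D = 3/7 (D = 3*(⅐) = 3/7 ≈ 0.42857)
C(W) = 3/(5 + W) (C(W) = (3 + 0)/(5 + W) = 3/(5 + W))
A = 2*√10 (A = √40 = 2*√10 ≈ 6.3246)
A*C(D) = (2*√10)*(3/(5 + 3/7)) = (2*√10)*(3/(38/7)) = (2*√10)*(3*(7/38)) = (2*√10)*(21/38) = 21*√10/19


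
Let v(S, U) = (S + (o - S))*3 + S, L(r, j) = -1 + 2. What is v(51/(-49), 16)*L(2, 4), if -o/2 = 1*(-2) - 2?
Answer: 1125/49 ≈ 22.959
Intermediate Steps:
L(r, j) = 1
o = 8 (o = -2*(1*(-2) - 2) = -2*(-2 - 2) = -2*(-4) = 8)
v(S, U) = 24 + S (v(S, U) = (S + (8 - S))*3 + S = 8*3 + S = 24 + S)
v(51/(-49), 16)*L(2, 4) = (24 + 51/(-49))*1 = (24 + 51*(-1/49))*1 = (24 - 51/49)*1 = (1125/49)*1 = 1125/49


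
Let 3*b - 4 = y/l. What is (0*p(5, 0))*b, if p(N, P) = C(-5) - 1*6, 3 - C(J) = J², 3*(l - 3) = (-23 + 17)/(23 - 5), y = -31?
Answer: 0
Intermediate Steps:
l = 26/9 (l = 3 + ((-23 + 17)/(23 - 5))/3 = 3 + (-6/18)/3 = 3 + (-6*1/18)/3 = 3 + (⅓)*(-⅓) = 3 - ⅑ = 26/9 ≈ 2.8889)
C(J) = 3 - J²
p(N, P) = -28 (p(N, P) = (3 - 1*(-5)²) - 1*6 = (3 - 1*25) - 6 = (3 - 25) - 6 = -22 - 6 = -28)
b = -175/78 (b = 4/3 + (-31/26/9)/3 = 4/3 + (-31*9/26)/3 = 4/3 + (⅓)*(-279/26) = 4/3 - 93/26 = -175/78 ≈ -2.2436)
(0*p(5, 0))*b = (0*(-28))*(-175/78) = 0*(-175/78) = 0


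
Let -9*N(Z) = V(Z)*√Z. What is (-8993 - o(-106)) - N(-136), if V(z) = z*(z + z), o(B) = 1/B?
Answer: -953257/106 + 73984*I*√34/9 ≈ -8993.0 + 47933.0*I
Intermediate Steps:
V(z) = 2*z² (V(z) = z*(2*z) = 2*z²)
N(Z) = -2*Z^(5/2)/9 (N(Z) = -2*Z²*√Z/9 = -2*Z^(5/2)/9)
(-8993 - o(-106)) - N(-136) = (-8993 - 1/(-106)) - (-2)*(-136)^(5/2)/9 = (-8993 - 1*(-1/106)) - (-2)*36992*I*√34/9 = (-8993 + 1/106) - (-73984)*I*√34/9 = -953257/106 + 73984*I*√34/9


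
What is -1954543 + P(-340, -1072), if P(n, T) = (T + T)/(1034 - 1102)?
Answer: -33226695/17 ≈ -1.9545e+6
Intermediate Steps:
P(n, T) = -T/34 (P(n, T) = (2*T)/(-68) = (2*T)*(-1/68) = -T/34)
-1954543 + P(-340, -1072) = -1954543 - 1/34*(-1072) = -1954543 + 536/17 = -33226695/17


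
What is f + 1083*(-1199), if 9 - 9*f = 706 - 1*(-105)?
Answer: -11687455/9 ≈ -1.2986e+6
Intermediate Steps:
f = -802/9 (f = 1 - (706 - 1*(-105))/9 = 1 - (706 + 105)/9 = 1 - ⅑*811 = 1 - 811/9 = -802/9 ≈ -89.111)
f + 1083*(-1199) = -802/9 + 1083*(-1199) = -802/9 - 1298517 = -11687455/9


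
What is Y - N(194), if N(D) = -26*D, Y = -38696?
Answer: -33652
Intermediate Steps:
Y - N(194) = -38696 - (-26)*194 = -38696 - 1*(-5044) = -38696 + 5044 = -33652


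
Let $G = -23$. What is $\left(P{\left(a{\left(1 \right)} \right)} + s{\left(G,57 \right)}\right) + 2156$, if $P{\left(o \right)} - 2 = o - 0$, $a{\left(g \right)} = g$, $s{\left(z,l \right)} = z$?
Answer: $2136$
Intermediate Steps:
$P{\left(o \right)} = 2 + o$ ($P{\left(o \right)} = 2 + \left(o - 0\right) = 2 + \left(o + 0\right) = 2 + o$)
$\left(P{\left(a{\left(1 \right)} \right)} + s{\left(G,57 \right)}\right) + 2156 = \left(\left(2 + 1\right) - 23\right) + 2156 = \left(3 - 23\right) + 2156 = -20 + 2156 = 2136$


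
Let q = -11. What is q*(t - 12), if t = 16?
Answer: -44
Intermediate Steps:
q*(t - 12) = -11*(16 - 12) = -11*4 = -44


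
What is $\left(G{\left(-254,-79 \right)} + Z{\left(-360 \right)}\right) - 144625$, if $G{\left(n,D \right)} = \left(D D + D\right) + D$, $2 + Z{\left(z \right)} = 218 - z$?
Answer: $-137966$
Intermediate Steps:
$Z{\left(z \right)} = 216 - z$ ($Z{\left(z \right)} = -2 - \left(-218 + z\right) = 216 - z$)
$G{\left(n,D \right)} = D^{2} + 2 D$ ($G{\left(n,D \right)} = \left(D^{2} + D\right) + D = \left(D + D^{2}\right) + D = D^{2} + 2 D$)
$\left(G{\left(-254,-79 \right)} + Z{\left(-360 \right)}\right) - 144625 = \left(- 79 \left(2 - 79\right) + \left(216 - -360\right)\right) - 144625 = \left(\left(-79\right) \left(-77\right) + \left(216 + 360\right)\right) - 144625 = \left(6083 + 576\right) - 144625 = 6659 - 144625 = -137966$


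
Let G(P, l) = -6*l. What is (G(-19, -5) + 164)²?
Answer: 37636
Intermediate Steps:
(G(-19, -5) + 164)² = (-6*(-5) + 164)² = (30 + 164)² = 194² = 37636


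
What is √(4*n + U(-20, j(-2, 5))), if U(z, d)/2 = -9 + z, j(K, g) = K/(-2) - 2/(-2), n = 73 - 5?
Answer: √214 ≈ 14.629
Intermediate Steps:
n = 68
j(K, g) = 1 - K/2 (j(K, g) = K*(-½) - 2*(-½) = -K/2 + 1 = 1 - K/2)
U(z, d) = -18 + 2*z (U(z, d) = 2*(-9 + z) = -18 + 2*z)
√(4*n + U(-20, j(-2, 5))) = √(4*68 + (-18 + 2*(-20))) = √(272 + (-18 - 40)) = √(272 - 58) = √214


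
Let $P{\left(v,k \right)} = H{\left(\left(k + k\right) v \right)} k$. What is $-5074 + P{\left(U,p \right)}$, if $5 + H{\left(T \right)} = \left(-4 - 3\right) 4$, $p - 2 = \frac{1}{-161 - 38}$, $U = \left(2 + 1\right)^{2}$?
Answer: $- \frac{1022827}{199} \approx -5139.8$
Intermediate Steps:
$U = 9$ ($U = 3^{2} = 9$)
$p = \frac{397}{199}$ ($p = 2 + \frac{1}{-161 - 38} = 2 + \frac{1}{-199} = 2 - \frac{1}{199} = \frac{397}{199} \approx 1.995$)
$H{\left(T \right)} = -33$ ($H{\left(T \right)} = -5 + \left(-4 - 3\right) 4 = -5 - 28 = -33$)
$P{\left(v,k \right)} = - 33 k$
$-5074 + P{\left(U,p \right)} = -5074 - \frac{13101}{199} = - \frac{1022827}{199}$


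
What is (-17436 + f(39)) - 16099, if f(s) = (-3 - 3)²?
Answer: -33499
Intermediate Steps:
f(s) = 36 (f(s) = (-6)² = 36)
(-17436 + f(39)) - 16099 = (-17436 + 36) - 16099 = -17400 - 16099 = -33499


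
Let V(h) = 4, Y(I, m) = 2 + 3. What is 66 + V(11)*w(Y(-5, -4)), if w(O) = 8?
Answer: 98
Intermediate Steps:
Y(I, m) = 5
66 + V(11)*w(Y(-5, -4)) = 66 + 4*8 = 66 + 32 = 98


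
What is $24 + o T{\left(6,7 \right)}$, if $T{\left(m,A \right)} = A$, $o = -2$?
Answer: $10$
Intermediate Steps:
$24 + o T{\left(6,7 \right)} = 24 - 14 = 10$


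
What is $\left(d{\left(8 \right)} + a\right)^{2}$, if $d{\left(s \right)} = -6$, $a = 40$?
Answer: $1156$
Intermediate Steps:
$\left(d{\left(8 \right)} + a\right)^{2} = \left(-6 + 40\right)^{2} = 34^{2} = 1156$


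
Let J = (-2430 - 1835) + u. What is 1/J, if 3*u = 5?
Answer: -3/12790 ≈ -0.00023456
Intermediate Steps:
u = 5/3 (u = (1/3)*5 = 5/3 ≈ 1.6667)
J = -12790/3 (J = (-2430 - 1835) + 5/3 = -4265 + 5/3 = -12790/3 ≈ -4263.3)
1/J = 1/(-12790/3) = -3/12790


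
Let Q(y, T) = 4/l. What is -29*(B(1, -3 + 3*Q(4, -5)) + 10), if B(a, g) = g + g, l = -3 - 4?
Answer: -116/7 ≈ -16.571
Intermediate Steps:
l = -7
Q(y, T) = -4/7 (Q(y, T) = 4/(-7) = 4*(-⅐) = -4/7)
B(a, g) = 2*g
-29*(B(1, -3 + 3*Q(4, -5)) + 10) = -29*(2*(-3 + 3*(-4/7)) + 10) = -29*(2*(-3 - 12/7) + 10) = -29*(2*(-33/7) + 10) = -29*(-66/7 + 10) = -29*4/7 = -116/7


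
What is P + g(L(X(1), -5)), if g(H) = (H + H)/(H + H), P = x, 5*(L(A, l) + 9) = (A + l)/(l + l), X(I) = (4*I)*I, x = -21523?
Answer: -21522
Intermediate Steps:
X(I) = 4*I**2
L(A, l) = -9 + (A + l)/(10*l) (L(A, l) = -9 + ((A + l)/(l + l))/5 = -9 + ((A + l)/((2*l)))/5 = -9 + ((A + l)*(1/(2*l)))/5 = -9 + ((A + l)/(2*l))/5 = -9 + (A + l)/(10*l))
P = -21523
g(H) = 1 (g(H) = (2*H)/((2*H)) = (2*H)*(1/(2*H)) = 1)
P + g(L(X(1), -5)) = -21523 + 1 = -21522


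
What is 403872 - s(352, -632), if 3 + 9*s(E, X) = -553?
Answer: 3635404/9 ≈ 4.0393e+5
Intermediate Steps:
s(E, X) = -556/9 (s(E, X) = -1/3 + (1/9)*(-553) = -1/3 - 553/9 = -556/9)
403872 - s(352, -632) = 403872 - 1*(-556/9) = 403872 + 556/9 = 3635404/9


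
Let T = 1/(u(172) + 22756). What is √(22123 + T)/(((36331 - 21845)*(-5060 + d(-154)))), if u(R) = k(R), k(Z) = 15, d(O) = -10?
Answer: -√11471183493014/1672393779420 ≈ -2.0252e-6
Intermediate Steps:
u(R) = 15
T = 1/22771 (T = 1/(15 + 22756) = 1/22771 ≈ 4.3916e-5)
√(22123 + T)/(((36331 - 21845)*(-5060 + d(-154)))) = √(22123 + 1/22771)/(((36331 - 21845)*(-5060 - 10))) = √(503762834/22771)/((14486*(-5070))) = (√11471183493014/22771)/(-73444020) = (√11471183493014/22771)*(-1/73444020) = -√11471183493014/1672393779420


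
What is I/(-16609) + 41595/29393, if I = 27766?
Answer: -7369099/28716961 ≈ -0.25661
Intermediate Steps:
I/(-16609) + 41595/29393 = 27766/(-16609) + 41595/29393 = 27766*(-1/16609) + 41595*(1/29393) = -27766/16609 + 41595/29393 = -7369099/28716961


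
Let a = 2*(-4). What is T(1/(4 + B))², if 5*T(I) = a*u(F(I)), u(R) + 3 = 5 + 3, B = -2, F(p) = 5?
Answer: 64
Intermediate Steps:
a = -8
u(R) = 5 (u(R) = -3 + (5 + 3) = -3 + 8 = 5)
T(I) = -8 (T(I) = (-8*5)/5 = (⅕)*(-40) = -8)
T(1/(4 + B))² = (-8)² = 64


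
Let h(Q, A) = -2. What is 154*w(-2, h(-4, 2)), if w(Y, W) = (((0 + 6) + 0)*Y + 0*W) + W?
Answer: -2156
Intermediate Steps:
w(Y, W) = W + 6*Y (w(Y, W) = ((6 + 0)*Y + 0) + W = (6*Y + 0) + W = 6*Y + W = W + 6*Y)
154*w(-2, h(-4, 2)) = 154*(-2 + 6*(-2)) = 154*(-2 - 12) = 154*(-14) = -2156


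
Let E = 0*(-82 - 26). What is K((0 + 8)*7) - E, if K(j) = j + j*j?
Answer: 3192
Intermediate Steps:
K(j) = j + j²
E = 0 (E = 0*(-108) = 0)
K((0 + 8)*7) - E = ((0 + 8)*7)*(1 + (0 + 8)*7) - 1*0 = (8*7)*(1 + 8*7) + 0 = 56*(1 + 56) + 0 = 56*57 + 0 = 3192 + 0 = 3192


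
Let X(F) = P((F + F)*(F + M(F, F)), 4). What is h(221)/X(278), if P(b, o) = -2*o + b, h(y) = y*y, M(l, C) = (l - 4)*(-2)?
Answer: -48841/150128 ≈ -0.32533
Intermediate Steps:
M(l, C) = 8 - 2*l (M(l, C) = (-4 + l)*(-2) = 8 - 2*l)
h(y) = y²
P(b, o) = b - 2*o
X(F) = -8 + 2*F*(8 - F) (X(F) = (F + F)*(F + (8 - 2*F)) - 2*4 = (2*F)*(8 - F) - 8 = 2*F*(8 - F) - 8 = -8 + 2*F*(8 - F))
h(221)/X(278) = 221²/(-8 - 2*278*(-8 + 278)) = 48841/(-8 - 2*278*270) = 48841/(-8 - 150120) = 48841/(-150128) = 48841*(-1/150128) = -48841/150128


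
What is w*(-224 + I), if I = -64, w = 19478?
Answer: -5609664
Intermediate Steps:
w*(-224 + I) = 19478*(-224 - 64) = 19478*(-288) = -5609664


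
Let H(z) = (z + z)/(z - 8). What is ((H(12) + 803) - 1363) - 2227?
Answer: -2781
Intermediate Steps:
H(z) = 2*z/(-8 + z) (H(z) = (2*z)/(-8 + z) = 2*z/(-8 + z))
((H(12) + 803) - 1363) - 2227 = ((2*12/(-8 + 12) + 803) - 1363) - 2227 = ((2*12/4 + 803) - 1363) - 2227 = ((2*12*(1/4) + 803) - 1363) - 2227 = ((6 + 803) - 1363) - 2227 = (809 - 1363) - 2227 = -554 - 2227 = -2781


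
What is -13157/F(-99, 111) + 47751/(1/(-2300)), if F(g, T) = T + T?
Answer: -24381673757/222 ≈ -1.0983e+8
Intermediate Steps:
F(g, T) = 2*T
-13157/F(-99, 111) + 47751/(1/(-2300)) = -13157/(2*111) + 47751/(1/(-2300)) = -13157/222 + 47751/(-1/2300) = -13157*1/222 + 47751*(-2300) = -13157/222 - 109827300 = -24381673757/222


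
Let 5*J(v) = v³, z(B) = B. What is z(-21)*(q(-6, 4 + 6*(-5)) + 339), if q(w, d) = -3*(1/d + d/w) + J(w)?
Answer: -772359/130 ≈ -5941.2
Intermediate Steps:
J(v) = v³/5
q(w, d) = -3/d + w³/5 - 3*d/w (q(w, d) = -3*(1/d + d/w) + w³/5 = (-3/d - 3*d/w) + w³/5 = -3/d + w³/5 - 3*d/w)
z(-21)*(q(-6, 4 + 6*(-5)) + 339) = -21*((-3/(4 + 6*(-5)) + (⅕)*(-6)³ - 3*(4 + 6*(-5))/(-6)) + 339) = -21*((-3/(4 - 30) + (⅕)*(-216) - 3*(4 - 30)*(-⅙)) + 339) = -21*((-3/(-26) - 216/5 - 3*(-26)*(-⅙)) + 339) = -21*((-3*(-1/26) - 216/5 - 13) + 339) = -21*((3/26 - 216/5 - 13) + 339) = -21*(-7291/130 + 339) = -21*36779/130 = -772359/130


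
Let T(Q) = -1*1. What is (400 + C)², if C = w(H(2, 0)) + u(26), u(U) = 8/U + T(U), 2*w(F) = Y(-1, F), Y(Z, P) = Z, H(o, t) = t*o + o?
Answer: 107516161/676 ≈ 1.5905e+5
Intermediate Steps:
H(o, t) = o + o*t (H(o, t) = o*t + o = o + o*t)
T(Q) = -1
w(F) = -½ (w(F) = (½)*(-1) = -½)
u(U) = -1 + 8/U (u(U) = 8/U - 1 = -1 + 8/U)
C = -31/26 (C = -½ + (8 - 1*26)/26 = -½ + (8 - 26)/26 = -½ + (1/26)*(-18) = -½ - 9/13 = -31/26 ≈ -1.1923)
(400 + C)² = (400 - 31/26)² = (10369/26)² = 107516161/676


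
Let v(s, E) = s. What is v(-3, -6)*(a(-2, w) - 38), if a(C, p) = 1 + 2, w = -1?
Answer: 105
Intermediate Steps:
a(C, p) = 3
v(-3, -6)*(a(-2, w) - 38) = -3*(3 - 38) = -3*(-35) = 105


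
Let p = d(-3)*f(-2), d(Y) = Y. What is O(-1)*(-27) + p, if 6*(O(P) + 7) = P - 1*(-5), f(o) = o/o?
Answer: 168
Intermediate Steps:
f(o) = 1
p = -3 (p = -3*1 = -3)
O(P) = -37/6 + P/6 (O(P) = -7 + (P - 1*(-5))/6 = -7 + (P + 5)/6 = -7 + (5 + P)/6 = -7 + (⅚ + P/6) = -37/6 + P/6)
O(-1)*(-27) + p = (-37/6 + (⅙)*(-1))*(-27) - 3 = (-37/6 - ⅙)*(-27) - 3 = -19/3*(-27) - 3 = 171 - 3 = 168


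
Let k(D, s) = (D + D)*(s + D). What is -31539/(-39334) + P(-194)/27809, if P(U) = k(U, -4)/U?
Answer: 861491787/1093839206 ≈ 0.78759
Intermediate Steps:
k(D, s) = 2*D*(D + s) (k(D, s) = (2*D)*(D + s) = 2*D*(D + s))
P(U) = -8 + 2*U (P(U) = (2*U*(U - 4))/U = (2*U*(-4 + U))/U = -8 + 2*U)
-31539/(-39334) + P(-194)/27809 = -31539/(-39334) + (-8 + 2*(-194))/27809 = -31539*(-1/39334) + (-8 - 388)*(1/27809) = 31539/39334 - 396*1/27809 = 31539/39334 - 396/27809 = 861491787/1093839206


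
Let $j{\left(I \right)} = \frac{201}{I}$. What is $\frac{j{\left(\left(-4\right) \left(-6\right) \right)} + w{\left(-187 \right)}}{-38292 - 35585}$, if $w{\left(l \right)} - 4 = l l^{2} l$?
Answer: $- \frac{9782647787}{591016} \approx -16552.0$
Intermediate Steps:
$w{\left(l \right)} = 4 + l^{4}$ ($w{\left(l \right)} = 4 + l l^{2} l = 4 + l^{3} l = 4 + l^{4}$)
$\frac{j{\left(\left(-4\right) \left(-6\right) \right)} + w{\left(-187 \right)}}{-38292 - 35585} = \frac{\frac{201}{\left(-4\right) \left(-6\right)} + \left(4 + \left(-187\right)^{4}\right)}{-38292 - 35585} = \frac{\frac{201}{24} + \left(4 + 1222830961\right)}{-38292 - 35585} = \frac{201 \cdot \frac{1}{24} + 1222830965}{-73877} = \left(\frac{67}{8} + 1222830965\right) \left(- \frac{1}{73877}\right) = \frac{9782647787}{8} \left(- \frac{1}{73877}\right) = - \frac{9782647787}{591016}$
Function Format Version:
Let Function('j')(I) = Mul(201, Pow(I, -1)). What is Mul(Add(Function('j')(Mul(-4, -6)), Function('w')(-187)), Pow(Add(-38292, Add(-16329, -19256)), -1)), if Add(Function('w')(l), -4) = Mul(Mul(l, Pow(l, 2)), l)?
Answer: Rational(-9782647787, 591016) ≈ -16552.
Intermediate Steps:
Function('w')(l) = Add(4, Pow(l, 4)) (Function('w')(l) = Add(4, Mul(Mul(l, Pow(l, 2)), l)) = Add(4, Mul(Pow(l, 3), l)) = Add(4, Pow(l, 4)))
Mul(Add(Function('j')(Mul(-4, -6)), Function('w')(-187)), Pow(Add(-38292, Add(-16329, -19256)), -1)) = Mul(Add(Mul(201, Pow(Mul(-4, -6), -1)), Add(4, Pow(-187, 4))), Pow(Add(-38292, Add(-16329, -19256)), -1)) = Mul(Add(Mul(201, Pow(24, -1)), Add(4, 1222830961)), Pow(Add(-38292, -35585), -1)) = Mul(Add(Mul(201, Rational(1, 24)), 1222830965), Pow(-73877, -1)) = Mul(Add(Rational(67, 8), 1222830965), Rational(-1, 73877)) = Mul(Rational(9782647787, 8), Rational(-1, 73877)) = Rational(-9782647787, 591016)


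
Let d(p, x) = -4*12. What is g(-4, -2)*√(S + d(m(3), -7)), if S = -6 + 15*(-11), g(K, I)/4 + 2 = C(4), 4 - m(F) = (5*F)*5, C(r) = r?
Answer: 8*I*√219 ≈ 118.39*I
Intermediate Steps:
m(F) = 4 - 25*F (m(F) = 4 - 5*F*5 = 4 - 25*F)
g(K, I) = 8 (g(K, I) = -8 + 4*4 = -8 + 16 = 8)
S = -171 (S = -6 - 165 = -171)
d(p, x) = -48
g(-4, -2)*√(S + d(m(3), -7)) = 8*√(-171 - 48) = 8*√(-219) = 8*(I*√219) = 8*I*√219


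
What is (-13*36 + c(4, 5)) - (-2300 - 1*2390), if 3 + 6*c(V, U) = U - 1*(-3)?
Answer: 25337/6 ≈ 4222.8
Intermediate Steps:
c(V, U) = U/6 (c(V, U) = -½ + (U - 1*(-3))/6 = -½ + (U + 3)/6 = -½ + (3 + U)/6 = -½ + (½ + U/6) = U/6)
(-13*36 + c(4, 5)) - (-2300 - 1*2390) = (-13*36 + (⅙)*5) - (-2300 - 1*2390) = (-468 + ⅚) - (-2300 - 2390) = -2803/6 - 1*(-4690) = -2803/6 + 4690 = 25337/6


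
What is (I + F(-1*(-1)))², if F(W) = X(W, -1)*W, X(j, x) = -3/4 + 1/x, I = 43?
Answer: 27225/16 ≈ 1701.6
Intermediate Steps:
X(j, x) = -¾ + 1/x (X(j, x) = -3*¼ + 1/x = -¾ + 1/x)
F(W) = -7*W/4 (F(W) = (-¾ + 1/(-1))*W = (-¾ - 1)*W = -7*W/4)
(I + F(-1*(-1)))² = (43 - (-7)*(-1)/4)² = (43 - 7/4*1)² = (43 - 7/4)² = (165/4)² = 27225/16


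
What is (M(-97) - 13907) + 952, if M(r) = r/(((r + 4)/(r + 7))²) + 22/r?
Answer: -1216115477/93217 ≈ -13046.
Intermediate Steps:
M(r) = 22/r + r*(7 + r)²/(4 + r)² (M(r) = r/(((4 + r)/(7 + r))²) + 22/r = r/(((4 + r)²/(7 + r)²)) + 22/r = r*((7 + r)²/(4 + r)²) + 22/r = r*(7 + r)²/(4 + r)² + 22/r = 22/r + r*(7 + r)²/(4 + r)²)
(M(-97) - 13907) + 952 = ((22/(-97) - 97*(7 - 97)²/(4 - 97)²) - 13907) + 952 = ((22*(-1/97) - 97*(-90)²/(-93)²) - 13907) + 952 = ((-22/97 - 97*1/8649*8100) - 13907) + 952 = ((-22/97 - 87300/961) - 13907) + 952 = (-8489242/93217 - 13907) + 952 = -1304858061/93217 + 952 = -1216115477/93217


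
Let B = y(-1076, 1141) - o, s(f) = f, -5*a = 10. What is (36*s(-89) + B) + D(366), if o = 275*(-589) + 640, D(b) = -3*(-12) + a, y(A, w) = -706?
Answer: 157459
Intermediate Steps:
a = -2 (a = -⅕*10 = -2)
D(b) = 34 (D(b) = -3*(-12) - 2 = 36 - 2 = 34)
o = -161335 (o = -161975 + 640 = -161335)
B = 160629 (B = -706 - 1*(-161335) = -706 + 161335 = 160629)
(36*s(-89) + B) + D(366) = (36*(-89) + 160629) + 34 = (-3204 + 160629) + 34 = 157425 + 34 = 157459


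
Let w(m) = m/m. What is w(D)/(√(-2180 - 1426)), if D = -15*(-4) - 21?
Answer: -I*√3606/3606 ≈ -0.016653*I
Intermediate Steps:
D = 39 (D = 60 - 21 = 39)
w(m) = 1
w(D)/(√(-2180 - 1426)) = 1/√(-2180 - 1426) = 1/√(-3606) = 1/(I*√3606) = 1*(-I*√3606/3606) = -I*√3606/3606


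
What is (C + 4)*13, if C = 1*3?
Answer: 91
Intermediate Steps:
C = 3
(C + 4)*13 = (3 + 4)*13 = 7*13 = 91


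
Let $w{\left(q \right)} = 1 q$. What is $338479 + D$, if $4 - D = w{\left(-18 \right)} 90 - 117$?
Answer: $340220$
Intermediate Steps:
$w{\left(q \right)} = q$
$D = 1741$ ($D = 4 - \left(\left(-18\right) 90 - 117\right) = 4 - \left(-1620 - 117\right) = 4 - -1737 = 4 + 1737 = 1741$)
$338479 + D = 338479 + 1741 = 340220$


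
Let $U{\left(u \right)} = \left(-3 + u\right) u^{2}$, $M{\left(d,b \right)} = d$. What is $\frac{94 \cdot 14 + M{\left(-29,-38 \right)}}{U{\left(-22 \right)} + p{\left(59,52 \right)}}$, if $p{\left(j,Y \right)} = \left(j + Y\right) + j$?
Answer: $- \frac{1287}{11930} \approx -0.10788$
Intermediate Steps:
$p{\left(j,Y \right)} = Y + 2 j$ ($p{\left(j,Y \right)} = \left(Y + j\right) + j = Y + 2 j$)
$U{\left(u \right)} = u^{2} \left(-3 + u\right)$
$\frac{94 \cdot 14 + M{\left(-29,-38 \right)}}{U{\left(-22 \right)} + p{\left(59,52 \right)}} = \frac{94 \cdot 14 - 29}{\left(-22\right)^{2} \left(-3 - 22\right) + \left(52 + 2 \cdot 59\right)} = \frac{1316 - 29}{484 \left(-25\right) + \left(52 + 118\right)} = \frac{1287}{-12100 + 170} = \frac{1287}{-11930} = 1287 \left(- \frac{1}{11930}\right) = - \frac{1287}{11930}$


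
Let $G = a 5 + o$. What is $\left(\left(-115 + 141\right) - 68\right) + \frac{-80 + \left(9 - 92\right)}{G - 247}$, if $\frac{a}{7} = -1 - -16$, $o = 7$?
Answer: $- \frac{12133}{285} \approx -42.572$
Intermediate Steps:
$a = 105$ ($a = 7 \left(-1 - -16\right) = 7 \left(-1 + 16\right) = 7 \cdot 15 = 105$)
$G = 532$ ($G = 105 \cdot 5 + 7 = 525 + 7 = 532$)
$\left(\left(-115 + 141\right) - 68\right) + \frac{-80 + \left(9 - 92\right)}{G - 247} = \left(\left(-115 + 141\right) - 68\right) + \frac{-80 + \left(9 - 92\right)}{532 - 247} = \left(26 - 68\right) + \frac{-80 + \left(9 - 92\right)}{285} = -42 + \left(-80 - 83\right) \frac{1}{285} = -42 - \frac{163}{285} = - \frac{12133}{285}$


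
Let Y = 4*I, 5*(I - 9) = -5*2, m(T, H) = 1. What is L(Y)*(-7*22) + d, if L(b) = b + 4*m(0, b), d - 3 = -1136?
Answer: -6061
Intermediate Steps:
I = 7 (I = 9 + (-5*2)/5 = 9 + (⅕)*(-10) = 9 - 2 = 7)
d = -1133 (d = 3 - 1136 = -1133)
Y = 28 (Y = 4*7 = 28)
L(b) = 4 + b (L(b) = b + 4*1 = b + 4 = 4 + b)
L(Y)*(-7*22) + d = (4 + 28)*(-7*22) - 1133 = 32*(-154) - 1133 = -4928 - 1133 = -6061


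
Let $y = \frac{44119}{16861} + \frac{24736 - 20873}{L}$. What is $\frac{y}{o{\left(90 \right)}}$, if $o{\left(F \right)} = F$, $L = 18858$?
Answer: $\frac{179426029}{5723365284} \approx 0.03135$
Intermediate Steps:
$y = \frac{897130145}{317964738}$ ($y = \frac{44119}{16861} + \frac{24736 - 20873}{18858} = 44119 \cdot \frac{1}{16861} + 3863 \cdot \frac{1}{18858} = \frac{44119}{16861} + \frac{3863}{18858} = \frac{897130145}{317964738} \approx 2.8215$)
$\frac{y}{o{\left(90 \right)}} = \frac{897130145}{317964738 \cdot 90} = \frac{897130145}{317964738} \cdot \frac{1}{90} = \frac{179426029}{5723365284}$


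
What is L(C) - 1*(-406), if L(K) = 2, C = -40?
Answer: 408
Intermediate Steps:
L(C) - 1*(-406) = 2 - 1*(-406) = 2 + 406 = 408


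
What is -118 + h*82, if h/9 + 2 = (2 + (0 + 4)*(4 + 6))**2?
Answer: 1300238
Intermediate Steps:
h = 15858 (h = -18 + 9*(2 + (0 + 4)*(4 + 6))**2 = -18 + 9*(2 + 4*10)**2 = -18 + 9*(2 + 40)**2 = -18 + 9*42**2 = -18 + 9*1764 = -18 + 15876 = 15858)
-118 + h*82 = -118 + 15858*82 = -118 + 1300356 = 1300238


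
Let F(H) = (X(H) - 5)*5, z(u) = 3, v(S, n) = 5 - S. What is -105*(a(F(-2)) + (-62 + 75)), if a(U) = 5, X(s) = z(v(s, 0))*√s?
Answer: -1890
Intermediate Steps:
X(s) = 3*√s
F(H) = -25 + 15*√H (F(H) = (3*√H - 5)*5 = (-5 + 3*√H)*5 = -25 + 15*√H)
-105*(a(F(-2)) + (-62 + 75)) = -105*(5 + (-62 + 75)) = -105*(5 + 13) = -105*18 = -1890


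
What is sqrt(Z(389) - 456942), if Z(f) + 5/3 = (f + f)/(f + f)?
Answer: 2*I*sqrt(1028121)/3 ≈ 675.98*I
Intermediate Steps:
Z(f) = -2/3 (Z(f) = -5/3 + (f + f)/(f + f) = -5/3 + (2*f)/((2*f)) = -5/3 + (2*f)*(1/(2*f)) = -5/3 + 1 = -2/3)
sqrt(Z(389) - 456942) = sqrt(-2/3 - 456942) = sqrt(-1370828/3) = 2*I*sqrt(1028121)/3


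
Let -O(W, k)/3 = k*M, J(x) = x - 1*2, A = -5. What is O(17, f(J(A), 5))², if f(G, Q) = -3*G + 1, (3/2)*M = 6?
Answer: 69696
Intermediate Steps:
M = 4 (M = (⅔)*6 = 4)
J(x) = -2 + x (J(x) = x - 2 = -2 + x)
f(G, Q) = 1 - 3*G
O(W, k) = -12*k (O(W, k) = -3*k*4 = -12*k)
O(17, f(J(A), 5))² = (-12*(1 - 3*(-2 - 5)))² = (-12*(1 - 3*(-7)))² = (-12*(1 + 21))² = (-12*22)² = (-264)² = 69696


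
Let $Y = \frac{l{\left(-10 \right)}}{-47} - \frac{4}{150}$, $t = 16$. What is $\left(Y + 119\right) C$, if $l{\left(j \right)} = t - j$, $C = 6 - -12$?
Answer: $\frac{2504586}{1175} \approx 2131.6$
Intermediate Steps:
$C = 18$ ($C = 6 + 12 = 18$)
$l{\left(j \right)} = 16 - j$
$Y = - \frac{2044}{3525}$ ($Y = \frac{16 - -10}{-47} - \frac{4}{150} = \left(16 + 10\right) \left(- \frac{1}{47}\right) - \frac{2}{75} = 26 \left(- \frac{1}{47}\right) - \frac{2}{75} = - \frac{26}{47} - \frac{2}{75} = - \frac{2044}{3525} \approx -0.57986$)
$\left(Y + 119\right) C = \left(- \frac{2044}{3525} + 119\right) 18 = \frac{417431}{3525} \cdot 18 = \frac{2504586}{1175}$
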